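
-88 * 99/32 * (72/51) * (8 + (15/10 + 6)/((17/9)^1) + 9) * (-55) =128115405/289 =443305.90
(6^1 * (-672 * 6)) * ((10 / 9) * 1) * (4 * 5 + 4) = -645120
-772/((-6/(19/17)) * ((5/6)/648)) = 9504864/85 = 111821.93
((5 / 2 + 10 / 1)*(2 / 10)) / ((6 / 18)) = 15 / 2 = 7.50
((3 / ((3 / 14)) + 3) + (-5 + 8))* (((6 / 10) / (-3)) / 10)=-2 / 5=-0.40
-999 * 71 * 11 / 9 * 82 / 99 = -215414 / 3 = -71804.67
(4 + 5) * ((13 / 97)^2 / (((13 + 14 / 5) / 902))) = 6859710 / 743311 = 9.23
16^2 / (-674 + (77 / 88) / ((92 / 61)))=-188416 / 495637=-0.38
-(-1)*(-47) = -47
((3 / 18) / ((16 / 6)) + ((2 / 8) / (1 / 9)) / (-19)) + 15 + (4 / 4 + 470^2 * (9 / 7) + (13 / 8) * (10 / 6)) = 1813266277 / 6384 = 284032.94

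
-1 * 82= -82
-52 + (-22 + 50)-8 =-32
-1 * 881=-881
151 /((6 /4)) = 302 /3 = 100.67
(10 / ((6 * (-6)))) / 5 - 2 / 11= -47 / 198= -0.24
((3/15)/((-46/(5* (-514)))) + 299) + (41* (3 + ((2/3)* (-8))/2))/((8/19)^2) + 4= 1727815/4416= 391.26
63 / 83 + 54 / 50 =1.84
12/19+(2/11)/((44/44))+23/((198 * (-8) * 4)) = 97483/120384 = 0.81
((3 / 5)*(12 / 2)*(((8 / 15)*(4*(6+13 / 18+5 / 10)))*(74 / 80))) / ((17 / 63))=80808 / 425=190.14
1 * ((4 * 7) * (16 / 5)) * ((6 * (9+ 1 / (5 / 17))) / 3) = 55552 / 25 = 2222.08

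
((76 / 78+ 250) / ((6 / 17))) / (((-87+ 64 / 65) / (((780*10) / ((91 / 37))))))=-3078326000 / 117411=-26218.38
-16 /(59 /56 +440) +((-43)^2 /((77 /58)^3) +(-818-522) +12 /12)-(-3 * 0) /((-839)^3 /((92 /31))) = -6188387813269 /11275908567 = -548.82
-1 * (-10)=10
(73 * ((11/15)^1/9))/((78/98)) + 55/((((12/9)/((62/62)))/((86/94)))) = 44752411/989820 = 45.21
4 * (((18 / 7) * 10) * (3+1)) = 2880 / 7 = 411.43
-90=-90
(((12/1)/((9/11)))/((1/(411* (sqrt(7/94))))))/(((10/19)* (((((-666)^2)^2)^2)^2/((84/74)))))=200431* sqrt(658)/2171230858168906607233773895673362435628360171520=0.00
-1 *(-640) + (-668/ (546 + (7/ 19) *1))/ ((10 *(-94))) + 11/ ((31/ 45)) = 49608042588/ 75625585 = 655.97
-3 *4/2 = -6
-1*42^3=-74088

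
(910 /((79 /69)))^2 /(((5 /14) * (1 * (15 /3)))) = 2207847096 /6241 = 353764.96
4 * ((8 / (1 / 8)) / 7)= 256 / 7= 36.57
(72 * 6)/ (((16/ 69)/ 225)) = 419175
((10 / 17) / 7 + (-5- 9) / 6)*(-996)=266596 / 119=2240.30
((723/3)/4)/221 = 241/884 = 0.27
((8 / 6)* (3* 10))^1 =40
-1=-1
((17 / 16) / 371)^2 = 289 / 35236096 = 0.00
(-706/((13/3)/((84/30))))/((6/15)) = -14826/13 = -1140.46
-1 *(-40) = 40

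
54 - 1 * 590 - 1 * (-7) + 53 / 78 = -41209 / 78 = -528.32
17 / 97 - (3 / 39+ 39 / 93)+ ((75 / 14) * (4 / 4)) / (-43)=-10486323 / 23532782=-0.45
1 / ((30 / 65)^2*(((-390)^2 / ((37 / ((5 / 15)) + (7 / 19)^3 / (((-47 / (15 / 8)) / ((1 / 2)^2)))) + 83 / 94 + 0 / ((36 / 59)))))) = 1154172503 / 334236326400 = 0.00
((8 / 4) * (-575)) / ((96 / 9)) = -1725 / 16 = -107.81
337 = 337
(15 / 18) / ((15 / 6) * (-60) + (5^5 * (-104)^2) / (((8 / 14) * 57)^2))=1083 / 41210060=0.00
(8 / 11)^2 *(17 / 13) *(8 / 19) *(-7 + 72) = 43520 / 2299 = 18.93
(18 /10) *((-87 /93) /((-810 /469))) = 13601 /13950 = 0.97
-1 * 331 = -331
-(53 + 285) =-338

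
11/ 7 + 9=74/ 7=10.57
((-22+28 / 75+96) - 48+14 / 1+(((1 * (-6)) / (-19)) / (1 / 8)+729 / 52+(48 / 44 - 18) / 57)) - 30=21699779 / 815100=26.62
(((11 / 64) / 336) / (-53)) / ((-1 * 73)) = 11 / 83198976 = 0.00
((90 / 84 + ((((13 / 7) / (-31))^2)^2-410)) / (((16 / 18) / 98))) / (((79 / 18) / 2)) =-146893098446793 / 7149899582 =-20544.78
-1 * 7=-7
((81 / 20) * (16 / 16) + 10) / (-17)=-281 / 340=-0.83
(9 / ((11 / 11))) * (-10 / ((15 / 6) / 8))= -288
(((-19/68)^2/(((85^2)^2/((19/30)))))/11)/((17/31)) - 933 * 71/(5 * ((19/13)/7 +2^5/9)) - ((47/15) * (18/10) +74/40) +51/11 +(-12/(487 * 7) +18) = -49872905554409611976046337/14231704427425092300000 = -3504.35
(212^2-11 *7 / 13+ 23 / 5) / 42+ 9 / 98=6816891 / 6370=1070.16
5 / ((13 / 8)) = 40 / 13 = 3.08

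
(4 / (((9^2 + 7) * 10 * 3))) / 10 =1 / 6600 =0.00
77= 77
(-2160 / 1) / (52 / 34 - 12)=18360 / 89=206.29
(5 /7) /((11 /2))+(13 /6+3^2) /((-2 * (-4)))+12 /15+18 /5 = 109507 /18480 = 5.93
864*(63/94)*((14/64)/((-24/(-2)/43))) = 170667/376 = 453.90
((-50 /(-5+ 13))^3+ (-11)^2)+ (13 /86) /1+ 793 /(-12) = -1560985 /8256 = -189.07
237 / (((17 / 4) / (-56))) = -53088 / 17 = -3122.82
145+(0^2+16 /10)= 733 /5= 146.60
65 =65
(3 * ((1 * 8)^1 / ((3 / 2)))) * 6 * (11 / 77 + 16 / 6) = 1888 / 7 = 269.71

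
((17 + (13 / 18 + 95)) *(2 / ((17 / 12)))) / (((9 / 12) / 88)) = 2856832 / 153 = 18672.10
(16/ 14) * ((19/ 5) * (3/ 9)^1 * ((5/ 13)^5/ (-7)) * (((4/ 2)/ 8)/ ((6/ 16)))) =-190000/ 163740213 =-0.00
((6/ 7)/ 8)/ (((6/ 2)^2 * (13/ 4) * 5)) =1/ 1365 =0.00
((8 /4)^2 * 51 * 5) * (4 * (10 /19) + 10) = 234600 /19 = 12347.37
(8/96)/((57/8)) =2/171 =0.01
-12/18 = -2/3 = -0.67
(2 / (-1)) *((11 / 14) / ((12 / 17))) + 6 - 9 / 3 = 0.77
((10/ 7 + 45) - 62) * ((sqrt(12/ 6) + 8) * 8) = -6976/ 7 - 872 * sqrt(2)/ 7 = -1172.74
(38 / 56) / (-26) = -19 / 728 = -0.03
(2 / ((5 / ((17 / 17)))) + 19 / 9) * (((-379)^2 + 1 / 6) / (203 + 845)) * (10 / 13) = 97388711 / 367848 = 264.75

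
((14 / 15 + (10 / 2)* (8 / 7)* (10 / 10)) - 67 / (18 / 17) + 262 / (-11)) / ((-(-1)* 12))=-557507 / 83160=-6.70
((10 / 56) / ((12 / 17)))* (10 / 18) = 425 / 3024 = 0.14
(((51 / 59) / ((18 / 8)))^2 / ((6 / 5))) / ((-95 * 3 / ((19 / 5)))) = -2312 / 1409805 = -0.00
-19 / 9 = -2.11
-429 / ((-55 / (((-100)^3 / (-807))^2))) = 2600000000000 / 217083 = 11976985.76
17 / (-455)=-17 / 455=-0.04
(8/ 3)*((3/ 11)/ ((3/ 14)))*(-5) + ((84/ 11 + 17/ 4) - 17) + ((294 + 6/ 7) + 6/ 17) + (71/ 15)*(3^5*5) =8602453/ 1428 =6024.13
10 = 10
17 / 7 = 2.43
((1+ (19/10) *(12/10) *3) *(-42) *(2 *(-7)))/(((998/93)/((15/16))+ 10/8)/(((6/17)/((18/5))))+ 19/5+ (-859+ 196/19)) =-814572864/126407459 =-6.44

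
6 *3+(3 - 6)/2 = 33/2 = 16.50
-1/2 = -0.50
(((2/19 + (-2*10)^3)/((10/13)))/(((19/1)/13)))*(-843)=10827349533/1805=5998531.60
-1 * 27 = -27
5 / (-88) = -5 / 88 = -0.06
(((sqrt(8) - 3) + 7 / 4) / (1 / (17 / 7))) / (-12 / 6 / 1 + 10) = -85 / 224 + 17*sqrt(2) / 28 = 0.48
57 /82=0.70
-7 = -7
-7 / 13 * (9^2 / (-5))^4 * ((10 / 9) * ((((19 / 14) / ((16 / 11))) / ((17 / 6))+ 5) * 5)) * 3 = -145598359329 / 44200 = -3294080.53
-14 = -14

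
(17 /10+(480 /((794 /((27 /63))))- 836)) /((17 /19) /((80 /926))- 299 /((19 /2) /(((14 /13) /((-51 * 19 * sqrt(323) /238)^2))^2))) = -25219548908093855288844 /313159957489531073033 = -80.53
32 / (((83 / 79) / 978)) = 2472384 / 83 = 29787.76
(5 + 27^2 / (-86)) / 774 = -299 / 66564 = -0.00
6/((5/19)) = 114/5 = 22.80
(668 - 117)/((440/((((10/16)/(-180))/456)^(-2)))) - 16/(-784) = 58206616215607/2695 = 21598002306.35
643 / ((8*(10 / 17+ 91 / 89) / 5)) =4864295 / 19496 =249.50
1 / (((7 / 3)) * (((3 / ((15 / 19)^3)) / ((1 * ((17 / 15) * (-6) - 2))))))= -29700 / 48013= -0.62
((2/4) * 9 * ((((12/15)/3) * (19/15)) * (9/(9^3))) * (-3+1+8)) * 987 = 111.13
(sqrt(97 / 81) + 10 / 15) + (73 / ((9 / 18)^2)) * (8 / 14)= sqrt(97) / 9 + 3518 / 21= 168.62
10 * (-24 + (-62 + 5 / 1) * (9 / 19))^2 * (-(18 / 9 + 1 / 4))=-117045 / 2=-58522.50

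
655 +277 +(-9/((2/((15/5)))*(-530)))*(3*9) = 988649/1060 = 932.69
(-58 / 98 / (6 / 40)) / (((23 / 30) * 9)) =-5800 / 10143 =-0.57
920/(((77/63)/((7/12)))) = 4830/11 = 439.09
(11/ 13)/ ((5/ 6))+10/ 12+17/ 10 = 692/ 195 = 3.55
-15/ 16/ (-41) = 15/ 656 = 0.02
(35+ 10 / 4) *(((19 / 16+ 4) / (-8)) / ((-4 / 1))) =6225 / 1024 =6.08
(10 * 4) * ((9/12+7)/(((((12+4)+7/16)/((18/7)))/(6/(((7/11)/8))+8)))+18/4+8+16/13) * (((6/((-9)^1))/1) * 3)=-1539653880/167531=-9190.26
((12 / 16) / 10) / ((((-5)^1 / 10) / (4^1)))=-3 / 5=-0.60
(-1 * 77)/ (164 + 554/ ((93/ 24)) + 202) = -341/ 2254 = -0.15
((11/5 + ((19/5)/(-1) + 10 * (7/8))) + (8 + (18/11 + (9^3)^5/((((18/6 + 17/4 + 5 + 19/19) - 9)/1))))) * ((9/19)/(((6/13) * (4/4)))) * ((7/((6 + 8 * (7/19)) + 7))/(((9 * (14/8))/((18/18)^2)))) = 785131517054533571/566610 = 1385664773044.13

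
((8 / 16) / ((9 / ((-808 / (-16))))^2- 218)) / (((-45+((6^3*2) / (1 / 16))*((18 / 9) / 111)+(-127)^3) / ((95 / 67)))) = 1887185 / 1188456203286352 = 0.00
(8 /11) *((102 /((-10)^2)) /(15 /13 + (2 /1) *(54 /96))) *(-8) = -56576 /21725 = -2.60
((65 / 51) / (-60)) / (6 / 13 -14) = 169 / 107712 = 0.00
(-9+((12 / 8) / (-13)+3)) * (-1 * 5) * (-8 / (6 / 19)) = -10070 / 13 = -774.62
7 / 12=0.58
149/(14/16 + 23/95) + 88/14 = 830036/5943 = 139.67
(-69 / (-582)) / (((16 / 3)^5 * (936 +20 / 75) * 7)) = 83835 / 19998181425152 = 0.00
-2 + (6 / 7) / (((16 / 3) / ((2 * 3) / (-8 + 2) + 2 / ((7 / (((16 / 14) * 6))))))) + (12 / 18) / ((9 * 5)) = -1.83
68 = 68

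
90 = 90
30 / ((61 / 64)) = 1920 / 61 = 31.48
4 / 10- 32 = -158 / 5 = -31.60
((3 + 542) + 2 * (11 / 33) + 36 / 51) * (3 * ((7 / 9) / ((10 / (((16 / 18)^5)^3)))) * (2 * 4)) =5490310158229700608 / 31501343210481297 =174.29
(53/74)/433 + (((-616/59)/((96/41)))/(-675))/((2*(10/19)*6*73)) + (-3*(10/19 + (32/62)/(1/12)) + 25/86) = -33748288216661341739/1698691475864268000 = -19.87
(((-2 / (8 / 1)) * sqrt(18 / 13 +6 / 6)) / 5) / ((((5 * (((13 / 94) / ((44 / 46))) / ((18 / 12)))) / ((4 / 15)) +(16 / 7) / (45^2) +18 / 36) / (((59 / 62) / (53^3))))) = -86476005 * sqrt(403) / 8119944376161631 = -0.00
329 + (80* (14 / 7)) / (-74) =12093 / 37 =326.84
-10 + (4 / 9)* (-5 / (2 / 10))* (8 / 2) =-490 / 9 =-54.44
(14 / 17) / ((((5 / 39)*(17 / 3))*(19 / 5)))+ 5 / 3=32369 / 16473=1.96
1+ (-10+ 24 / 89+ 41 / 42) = -28985 / 3738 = -7.75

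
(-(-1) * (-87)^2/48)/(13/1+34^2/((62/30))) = 0.28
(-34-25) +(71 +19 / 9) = 127 / 9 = 14.11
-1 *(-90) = 90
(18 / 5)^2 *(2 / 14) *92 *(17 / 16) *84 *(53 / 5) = 20142756 / 125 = 161142.05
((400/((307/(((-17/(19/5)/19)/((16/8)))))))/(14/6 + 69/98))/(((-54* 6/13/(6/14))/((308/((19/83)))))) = 19773754000/16923615381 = 1.17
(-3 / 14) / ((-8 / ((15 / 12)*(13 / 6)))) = 65 / 896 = 0.07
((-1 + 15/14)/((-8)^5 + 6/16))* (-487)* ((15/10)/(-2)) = -1461/1834987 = -0.00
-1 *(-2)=2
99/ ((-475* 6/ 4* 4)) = -33/ 950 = -0.03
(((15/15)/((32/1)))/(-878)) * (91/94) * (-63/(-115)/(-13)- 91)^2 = -8104857103/28378628200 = -0.29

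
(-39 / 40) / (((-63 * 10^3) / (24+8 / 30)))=169 / 450000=0.00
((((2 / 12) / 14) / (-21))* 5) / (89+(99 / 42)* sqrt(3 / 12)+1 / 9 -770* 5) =0.00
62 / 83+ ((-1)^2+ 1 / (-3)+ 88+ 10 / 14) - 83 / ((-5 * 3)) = 277896 / 2905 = 95.66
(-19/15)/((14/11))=-209/210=-1.00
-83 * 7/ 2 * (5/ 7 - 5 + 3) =747/ 2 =373.50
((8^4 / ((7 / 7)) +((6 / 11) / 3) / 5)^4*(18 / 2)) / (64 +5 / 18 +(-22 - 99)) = -417273674947931473185312 / 9342788125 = -44662649881930.34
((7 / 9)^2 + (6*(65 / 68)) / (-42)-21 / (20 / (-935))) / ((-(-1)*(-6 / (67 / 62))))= -634329401 / 3585708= -176.90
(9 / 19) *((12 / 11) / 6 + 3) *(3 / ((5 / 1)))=189 / 209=0.90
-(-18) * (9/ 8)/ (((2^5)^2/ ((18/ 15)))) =243/ 10240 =0.02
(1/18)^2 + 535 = 173341/324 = 535.00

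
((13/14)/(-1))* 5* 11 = -715/14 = -51.07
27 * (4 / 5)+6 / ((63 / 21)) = 118 / 5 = 23.60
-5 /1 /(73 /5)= -25 /73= -0.34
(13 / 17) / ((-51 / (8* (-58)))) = 6032 / 867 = 6.96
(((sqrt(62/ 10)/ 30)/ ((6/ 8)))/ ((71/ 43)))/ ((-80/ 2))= -43*sqrt(155)/ 319500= -0.00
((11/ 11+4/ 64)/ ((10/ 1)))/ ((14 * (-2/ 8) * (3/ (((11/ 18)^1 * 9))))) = -187/ 3360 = -0.06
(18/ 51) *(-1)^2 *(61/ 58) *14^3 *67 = 33644184/ 493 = 68243.78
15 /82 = 0.18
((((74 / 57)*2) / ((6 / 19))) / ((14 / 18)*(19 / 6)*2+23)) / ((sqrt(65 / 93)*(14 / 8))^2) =165168 / 1200745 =0.14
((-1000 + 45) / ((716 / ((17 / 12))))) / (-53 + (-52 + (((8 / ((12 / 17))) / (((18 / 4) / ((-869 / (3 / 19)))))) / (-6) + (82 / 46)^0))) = -1315035 / 1535396128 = -0.00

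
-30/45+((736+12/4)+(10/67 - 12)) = 146023/201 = 726.48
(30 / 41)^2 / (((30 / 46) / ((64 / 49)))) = 88320 / 82369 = 1.07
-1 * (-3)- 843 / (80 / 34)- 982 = -53491 / 40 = -1337.28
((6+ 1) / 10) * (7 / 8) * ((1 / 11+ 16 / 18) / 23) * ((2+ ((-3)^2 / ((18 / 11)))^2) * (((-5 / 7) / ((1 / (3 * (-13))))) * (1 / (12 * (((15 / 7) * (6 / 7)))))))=18598489 / 17487360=1.06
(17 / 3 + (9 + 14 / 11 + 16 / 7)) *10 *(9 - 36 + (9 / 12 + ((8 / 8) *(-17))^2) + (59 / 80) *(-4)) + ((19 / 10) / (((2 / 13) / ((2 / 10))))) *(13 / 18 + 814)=1368292327 / 27720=49361.20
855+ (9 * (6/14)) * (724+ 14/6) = 25596/7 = 3656.57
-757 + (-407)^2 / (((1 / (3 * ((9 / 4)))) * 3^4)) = 156565 / 12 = 13047.08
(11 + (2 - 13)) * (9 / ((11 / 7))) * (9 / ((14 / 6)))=0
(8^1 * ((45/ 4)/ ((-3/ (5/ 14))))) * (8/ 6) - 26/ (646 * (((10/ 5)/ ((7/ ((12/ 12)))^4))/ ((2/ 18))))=-799891/ 40698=-19.65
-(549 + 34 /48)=-13193 /24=-549.71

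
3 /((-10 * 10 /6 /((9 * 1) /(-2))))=81 /100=0.81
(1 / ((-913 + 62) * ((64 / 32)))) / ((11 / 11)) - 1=-1703 / 1702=-1.00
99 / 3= 33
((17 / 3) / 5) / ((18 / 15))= 17 / 18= 0.94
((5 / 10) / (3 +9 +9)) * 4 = 2 / 21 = 0.10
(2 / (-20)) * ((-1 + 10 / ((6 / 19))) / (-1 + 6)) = -46 / 75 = -0.61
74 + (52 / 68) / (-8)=10051 / 136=73.90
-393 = -393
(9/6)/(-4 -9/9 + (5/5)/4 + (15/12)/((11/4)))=-22/63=-0.35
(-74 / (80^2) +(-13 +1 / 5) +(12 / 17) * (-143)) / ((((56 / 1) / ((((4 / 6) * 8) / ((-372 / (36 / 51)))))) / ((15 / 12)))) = 6188149 / 240817920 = 0.03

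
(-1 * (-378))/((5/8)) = 3024/5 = 604.80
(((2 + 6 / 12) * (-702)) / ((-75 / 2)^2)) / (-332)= 39 / 10375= 0.00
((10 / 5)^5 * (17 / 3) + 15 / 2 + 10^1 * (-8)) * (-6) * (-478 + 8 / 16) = 623615 / 2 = 311807.50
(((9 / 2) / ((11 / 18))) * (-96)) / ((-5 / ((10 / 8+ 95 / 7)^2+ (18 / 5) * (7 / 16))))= 421507314 / 13475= 31280.69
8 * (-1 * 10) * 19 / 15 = -304 / 3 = -101.33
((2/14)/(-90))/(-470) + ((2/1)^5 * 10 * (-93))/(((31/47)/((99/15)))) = -88176211199/296100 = -297792.00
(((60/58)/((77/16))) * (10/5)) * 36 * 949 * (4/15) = 8745984/2233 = 3916.70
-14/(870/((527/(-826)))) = 527/51330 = 0.01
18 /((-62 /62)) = -18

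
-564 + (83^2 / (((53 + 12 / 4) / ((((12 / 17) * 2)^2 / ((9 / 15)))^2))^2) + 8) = -98623341162604 / 341812114609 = -288.53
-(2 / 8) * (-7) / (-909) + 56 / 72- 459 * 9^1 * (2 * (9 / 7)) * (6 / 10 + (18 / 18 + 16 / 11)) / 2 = -3244233101 / 199980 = -16222.79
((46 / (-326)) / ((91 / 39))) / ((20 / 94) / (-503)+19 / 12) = -19574748 / 512376319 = -0.04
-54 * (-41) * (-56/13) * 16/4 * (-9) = 4463424/13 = 343340.31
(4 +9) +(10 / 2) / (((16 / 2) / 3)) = 119 / 8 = 14.88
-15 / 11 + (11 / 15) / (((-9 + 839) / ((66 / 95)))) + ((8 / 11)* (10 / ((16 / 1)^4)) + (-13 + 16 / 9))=-12.59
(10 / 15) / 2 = 1 / 3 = 0.33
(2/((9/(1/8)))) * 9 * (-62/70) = -31/140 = -0.22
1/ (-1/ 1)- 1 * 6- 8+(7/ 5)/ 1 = -68/ 5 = -13.60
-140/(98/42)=-60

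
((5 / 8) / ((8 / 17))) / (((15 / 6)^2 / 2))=0.42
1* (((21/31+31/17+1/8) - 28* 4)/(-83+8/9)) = 4150089/3115624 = 1.33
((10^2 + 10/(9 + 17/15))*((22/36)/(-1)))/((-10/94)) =793595/1368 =580.11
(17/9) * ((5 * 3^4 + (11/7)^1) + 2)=48620/63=771.75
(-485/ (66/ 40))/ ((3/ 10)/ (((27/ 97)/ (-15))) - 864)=19400/ 58091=0.33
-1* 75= -75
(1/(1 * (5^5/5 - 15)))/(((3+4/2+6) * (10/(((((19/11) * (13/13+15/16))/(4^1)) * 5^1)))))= 589/9447680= 0.00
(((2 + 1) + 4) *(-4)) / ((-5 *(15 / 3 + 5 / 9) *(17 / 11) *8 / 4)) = 693 / 2125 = 0.33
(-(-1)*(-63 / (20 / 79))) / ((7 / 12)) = -426.60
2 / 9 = 0.22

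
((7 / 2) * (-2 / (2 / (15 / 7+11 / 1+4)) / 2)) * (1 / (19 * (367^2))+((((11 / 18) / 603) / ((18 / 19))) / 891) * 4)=-525790120 / 3374829406251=-0.00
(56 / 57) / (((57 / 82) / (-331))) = -1519952 / 3249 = -467.82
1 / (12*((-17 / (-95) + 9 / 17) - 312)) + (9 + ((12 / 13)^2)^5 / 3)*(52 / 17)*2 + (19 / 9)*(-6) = 3623121173470680929 / 83659828749541824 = 43.31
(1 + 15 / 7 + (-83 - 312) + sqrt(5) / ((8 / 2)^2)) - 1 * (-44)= -2435 / 7 + sqrt(5) / 16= -347.72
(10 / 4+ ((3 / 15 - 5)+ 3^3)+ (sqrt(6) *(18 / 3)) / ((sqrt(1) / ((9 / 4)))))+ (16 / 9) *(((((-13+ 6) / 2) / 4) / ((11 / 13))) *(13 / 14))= 56.06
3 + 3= 6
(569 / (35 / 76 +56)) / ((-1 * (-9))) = 43244 / 38619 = 1.12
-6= -6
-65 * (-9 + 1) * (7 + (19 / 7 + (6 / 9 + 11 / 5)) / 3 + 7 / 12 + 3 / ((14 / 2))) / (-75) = -46202 / 675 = -68.45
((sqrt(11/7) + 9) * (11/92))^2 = 1089 * sqrt(77)/29624 + 34969/29624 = 1.50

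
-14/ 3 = -4.67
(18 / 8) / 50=9 / 200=0.04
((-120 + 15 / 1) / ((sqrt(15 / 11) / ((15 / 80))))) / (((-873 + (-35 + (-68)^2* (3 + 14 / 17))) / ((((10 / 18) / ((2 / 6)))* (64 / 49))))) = -5* sqrt(165) / 29351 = -0.00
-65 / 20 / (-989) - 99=-391631 / 3956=-99.00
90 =90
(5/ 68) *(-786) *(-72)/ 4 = 17685/ 17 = 1040.29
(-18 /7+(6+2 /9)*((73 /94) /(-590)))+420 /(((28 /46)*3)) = 198650566 /873495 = 227.42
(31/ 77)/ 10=31/ 770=0.04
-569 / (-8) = 71.12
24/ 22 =12/ 11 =1.09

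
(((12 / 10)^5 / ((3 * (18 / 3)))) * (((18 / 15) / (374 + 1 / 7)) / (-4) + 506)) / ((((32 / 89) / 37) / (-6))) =-130917683601 / 3031250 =-43189.34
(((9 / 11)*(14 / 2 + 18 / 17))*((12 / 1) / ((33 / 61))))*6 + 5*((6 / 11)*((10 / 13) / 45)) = 70403108 / 80223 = 877.59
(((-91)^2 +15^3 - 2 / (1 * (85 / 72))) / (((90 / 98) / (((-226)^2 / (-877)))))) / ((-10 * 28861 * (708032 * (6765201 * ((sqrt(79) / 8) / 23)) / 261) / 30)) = 183413047708 * sqrt(79) / 18812020162233428325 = 0.00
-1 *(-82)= 82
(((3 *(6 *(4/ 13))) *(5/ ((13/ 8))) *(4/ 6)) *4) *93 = 714240/ 169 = 4226.27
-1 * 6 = -6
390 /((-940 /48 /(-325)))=304200 /47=6472.34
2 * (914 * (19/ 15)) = 34732/ 15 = 2315.47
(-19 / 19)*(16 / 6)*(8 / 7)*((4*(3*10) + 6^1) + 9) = -2880 / 7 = -411.43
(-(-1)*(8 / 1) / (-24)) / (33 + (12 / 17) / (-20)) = -85 / 8406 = -0.01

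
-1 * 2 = -2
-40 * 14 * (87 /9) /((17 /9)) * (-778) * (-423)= -943144687.06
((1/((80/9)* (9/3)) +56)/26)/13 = 4483/27040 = 0.17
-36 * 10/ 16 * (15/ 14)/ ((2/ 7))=-84.38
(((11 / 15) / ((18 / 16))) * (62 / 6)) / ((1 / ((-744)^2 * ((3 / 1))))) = 167782912 / 15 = 11185527.47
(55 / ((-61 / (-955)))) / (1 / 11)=577775 / 61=9471.72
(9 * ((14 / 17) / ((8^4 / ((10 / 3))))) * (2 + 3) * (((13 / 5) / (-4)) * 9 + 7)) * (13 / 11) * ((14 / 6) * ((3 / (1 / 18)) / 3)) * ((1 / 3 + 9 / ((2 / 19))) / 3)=37726325 / 765952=49.25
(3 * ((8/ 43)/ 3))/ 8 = 1/ 43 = 0.02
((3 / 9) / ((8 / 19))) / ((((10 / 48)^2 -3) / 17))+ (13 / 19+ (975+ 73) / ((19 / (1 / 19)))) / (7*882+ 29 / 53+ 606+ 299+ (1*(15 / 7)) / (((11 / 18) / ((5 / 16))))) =-646847499416752 / 142118667428673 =-4.55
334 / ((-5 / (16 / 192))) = -167 / 30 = -5.57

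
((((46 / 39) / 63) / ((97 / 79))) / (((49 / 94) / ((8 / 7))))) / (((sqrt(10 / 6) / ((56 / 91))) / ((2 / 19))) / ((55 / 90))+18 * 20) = 169300443136 / 1808215159357971 - 4569188096 * sqrt(15) / 2086402106951505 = 0.00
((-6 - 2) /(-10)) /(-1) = -4 /5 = -0.80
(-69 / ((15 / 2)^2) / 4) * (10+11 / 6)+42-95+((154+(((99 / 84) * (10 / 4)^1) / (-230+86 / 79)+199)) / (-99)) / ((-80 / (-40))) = -8873057069 / 151905600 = -58.41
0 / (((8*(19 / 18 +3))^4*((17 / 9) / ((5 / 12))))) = 0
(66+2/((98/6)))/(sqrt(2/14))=3240 * sqrt(7)/49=174.94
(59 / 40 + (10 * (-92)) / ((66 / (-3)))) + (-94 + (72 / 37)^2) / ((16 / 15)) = -12433247 / 301180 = -41.28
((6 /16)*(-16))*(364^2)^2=-105331140096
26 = 26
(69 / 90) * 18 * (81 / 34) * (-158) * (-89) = 39296259 / 85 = 462308.93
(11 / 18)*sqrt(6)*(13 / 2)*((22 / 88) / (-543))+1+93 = 94 - 143*sqrt(6) / 78192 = 94.00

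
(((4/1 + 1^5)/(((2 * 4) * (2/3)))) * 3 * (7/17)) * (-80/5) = -315/17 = -18.53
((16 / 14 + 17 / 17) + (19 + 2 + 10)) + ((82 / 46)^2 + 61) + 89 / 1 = 689945 / 3703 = 186.32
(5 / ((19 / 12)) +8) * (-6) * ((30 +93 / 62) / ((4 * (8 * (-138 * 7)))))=477 / 6992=0.07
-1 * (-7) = 7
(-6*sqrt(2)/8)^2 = 9/8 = 1.12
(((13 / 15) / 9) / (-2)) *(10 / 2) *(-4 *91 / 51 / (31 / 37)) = 87542 / 42687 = 2.05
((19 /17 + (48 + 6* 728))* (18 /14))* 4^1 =2703276 /119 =22716.61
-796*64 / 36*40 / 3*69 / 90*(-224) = 262463488 / 81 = 3240289.98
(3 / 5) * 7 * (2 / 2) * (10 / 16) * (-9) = -189 / 8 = -23.62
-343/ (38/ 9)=-3087/ 38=-81.24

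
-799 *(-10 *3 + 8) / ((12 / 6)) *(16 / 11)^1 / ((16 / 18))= 14382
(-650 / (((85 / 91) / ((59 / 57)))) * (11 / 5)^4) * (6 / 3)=-4087591508 / 121125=-33746.89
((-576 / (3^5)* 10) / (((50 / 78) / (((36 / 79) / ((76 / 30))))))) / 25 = -9984 / 37525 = -0.27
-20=-20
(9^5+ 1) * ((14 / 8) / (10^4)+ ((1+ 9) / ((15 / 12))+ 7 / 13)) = 504206.49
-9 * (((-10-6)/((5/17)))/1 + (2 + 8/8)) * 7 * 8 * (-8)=-1036224/5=-207244.80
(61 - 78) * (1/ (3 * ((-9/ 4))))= 68/ 27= 2.52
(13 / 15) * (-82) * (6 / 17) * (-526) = 1121432 / 85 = 13193.32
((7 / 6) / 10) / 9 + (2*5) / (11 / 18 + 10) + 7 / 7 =201677 / 103140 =1.96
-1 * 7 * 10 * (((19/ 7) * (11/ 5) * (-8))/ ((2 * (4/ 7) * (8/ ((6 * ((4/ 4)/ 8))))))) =4389/ 16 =274.31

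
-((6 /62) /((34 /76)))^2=-12996 /277729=-0.05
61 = 61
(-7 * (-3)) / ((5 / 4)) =84 / 5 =16.80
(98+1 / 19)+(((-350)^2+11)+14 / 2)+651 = 2342074 / 19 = 123267.05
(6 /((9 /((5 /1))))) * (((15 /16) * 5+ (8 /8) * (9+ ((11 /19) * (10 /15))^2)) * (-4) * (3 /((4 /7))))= -25174625 /25992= -968.55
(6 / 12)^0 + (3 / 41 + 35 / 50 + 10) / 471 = 197527 / 193110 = 1.02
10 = 10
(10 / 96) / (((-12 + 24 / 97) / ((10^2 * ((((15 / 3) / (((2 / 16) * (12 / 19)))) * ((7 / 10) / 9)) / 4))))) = -16975 / 15552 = -1.09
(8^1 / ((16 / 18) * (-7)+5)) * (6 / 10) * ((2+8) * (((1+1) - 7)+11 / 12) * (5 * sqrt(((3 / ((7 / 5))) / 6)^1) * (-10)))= -6300 * sqrt(70) / 11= -4791.78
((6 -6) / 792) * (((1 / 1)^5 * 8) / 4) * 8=0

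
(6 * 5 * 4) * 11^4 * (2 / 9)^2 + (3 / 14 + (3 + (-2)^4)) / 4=131190623 / 1512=86766.29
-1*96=-96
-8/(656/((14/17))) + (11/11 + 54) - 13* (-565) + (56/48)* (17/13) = 402390797/54366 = 7401.52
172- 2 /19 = 3266 /19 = 171.89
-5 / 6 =-0.83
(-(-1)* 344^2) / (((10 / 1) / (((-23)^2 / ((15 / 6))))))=62599744 / 25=2503989.76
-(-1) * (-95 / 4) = -95 / 4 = -23.75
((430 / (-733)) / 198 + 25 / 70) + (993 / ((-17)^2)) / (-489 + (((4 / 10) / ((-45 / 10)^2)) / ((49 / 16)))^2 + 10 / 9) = 19583472365352798325 / 56414162449687812462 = 0.35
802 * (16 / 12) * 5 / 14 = 8020 / 21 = 381.90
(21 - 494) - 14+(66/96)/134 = -1044117/2144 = -486.99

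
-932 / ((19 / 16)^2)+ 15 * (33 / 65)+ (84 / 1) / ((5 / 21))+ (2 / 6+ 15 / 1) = -20074609 / 70395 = -285.17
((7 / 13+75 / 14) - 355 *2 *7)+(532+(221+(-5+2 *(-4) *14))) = -787715 / 182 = -4328.10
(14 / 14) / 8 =1 / 8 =0.12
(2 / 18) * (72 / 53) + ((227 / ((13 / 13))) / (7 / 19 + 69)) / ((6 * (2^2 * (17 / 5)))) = 5444897 / 28500432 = 0.19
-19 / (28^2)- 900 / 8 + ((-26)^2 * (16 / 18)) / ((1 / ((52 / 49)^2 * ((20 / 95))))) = 196699847 / 6569136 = 29.94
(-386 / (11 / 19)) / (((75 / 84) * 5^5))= -205352 / 859375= -0.24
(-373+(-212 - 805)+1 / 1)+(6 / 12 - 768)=-4313 / 2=-2156.50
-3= -3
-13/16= -0.81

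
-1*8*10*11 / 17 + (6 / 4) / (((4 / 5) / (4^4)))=7280 / 17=428.24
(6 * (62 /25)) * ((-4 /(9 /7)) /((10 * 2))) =-868 /375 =-2.31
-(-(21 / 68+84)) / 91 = 63 / 68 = 0.93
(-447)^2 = 199809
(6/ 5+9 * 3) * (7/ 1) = 987/ 5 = 197.40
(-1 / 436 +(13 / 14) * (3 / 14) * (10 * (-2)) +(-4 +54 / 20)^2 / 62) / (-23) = 0.17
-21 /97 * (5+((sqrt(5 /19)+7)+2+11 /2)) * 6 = -2457 /97 -126 * sqrt(95) /1843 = -26.00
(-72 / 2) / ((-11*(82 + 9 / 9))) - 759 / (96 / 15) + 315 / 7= -2148963 / 29216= -73.55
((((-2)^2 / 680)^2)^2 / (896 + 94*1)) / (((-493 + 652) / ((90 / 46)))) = 1 / 67195985340000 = 0.00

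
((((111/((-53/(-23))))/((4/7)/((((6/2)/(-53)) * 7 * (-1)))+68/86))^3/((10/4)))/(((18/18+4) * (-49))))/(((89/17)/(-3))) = 4374051694973467830603/465669686477020222900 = 9.39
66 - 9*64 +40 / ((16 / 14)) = -475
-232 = -232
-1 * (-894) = 894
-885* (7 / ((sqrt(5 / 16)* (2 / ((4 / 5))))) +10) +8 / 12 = -26548 / 3- 9912* sqrt(5) / 5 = -13282.11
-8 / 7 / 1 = -8 / 7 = -1.14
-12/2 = -6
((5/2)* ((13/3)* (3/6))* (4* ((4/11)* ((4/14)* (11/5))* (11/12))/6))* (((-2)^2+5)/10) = 0.68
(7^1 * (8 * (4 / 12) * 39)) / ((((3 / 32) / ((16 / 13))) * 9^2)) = 28672 / 243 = 117.99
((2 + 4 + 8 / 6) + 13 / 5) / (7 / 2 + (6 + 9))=298 / 555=0.54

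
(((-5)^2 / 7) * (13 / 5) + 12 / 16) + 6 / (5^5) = 878293 / 87500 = 10.04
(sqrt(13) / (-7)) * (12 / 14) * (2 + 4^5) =-6156 * sqrt(13) / 49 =-452.97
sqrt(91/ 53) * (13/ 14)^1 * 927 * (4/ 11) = 24102 * sqrt(4823)/ 4081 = 410.15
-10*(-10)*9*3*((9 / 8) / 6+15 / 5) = 34425 / 4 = 8606.25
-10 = -10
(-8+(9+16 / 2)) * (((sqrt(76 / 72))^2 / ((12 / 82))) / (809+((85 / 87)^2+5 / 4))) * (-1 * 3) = -5896251 / 24560029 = -0.24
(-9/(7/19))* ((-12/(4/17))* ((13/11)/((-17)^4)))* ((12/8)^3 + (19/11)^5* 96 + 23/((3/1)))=12776938388253/487406034808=26.21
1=1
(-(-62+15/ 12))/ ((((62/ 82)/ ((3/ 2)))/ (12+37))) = 1464561/ 248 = 5905.49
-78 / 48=-13 / 8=-1.62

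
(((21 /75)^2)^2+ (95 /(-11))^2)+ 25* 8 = 12978806146 /47265625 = 274.59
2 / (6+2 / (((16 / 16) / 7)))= 1 / 10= 0.10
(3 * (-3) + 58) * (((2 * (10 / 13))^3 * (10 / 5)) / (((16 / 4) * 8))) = 24500 / 2197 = 11.15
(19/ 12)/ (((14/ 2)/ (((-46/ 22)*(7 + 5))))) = -437/ 77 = -5.68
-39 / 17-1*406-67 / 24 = -167723 / 408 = -411.09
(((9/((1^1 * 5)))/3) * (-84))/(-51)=84/85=0.99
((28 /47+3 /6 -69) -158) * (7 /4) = -148645 /376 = -395.33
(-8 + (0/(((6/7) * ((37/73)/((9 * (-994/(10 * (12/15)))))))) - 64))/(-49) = 72/49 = 1.47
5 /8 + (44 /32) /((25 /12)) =257 /200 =1.28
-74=-74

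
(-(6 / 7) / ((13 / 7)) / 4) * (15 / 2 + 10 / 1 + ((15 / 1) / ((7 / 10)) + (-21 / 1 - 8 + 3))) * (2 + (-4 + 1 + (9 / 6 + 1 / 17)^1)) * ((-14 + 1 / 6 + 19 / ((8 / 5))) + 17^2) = -239.29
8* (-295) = -2360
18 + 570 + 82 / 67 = 39478 / 67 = 589.22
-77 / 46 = -1.67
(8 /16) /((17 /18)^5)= 944784 /1419857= 0.67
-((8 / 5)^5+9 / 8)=-290269 / 25000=-11.61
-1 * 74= -74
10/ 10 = 1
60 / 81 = 0.74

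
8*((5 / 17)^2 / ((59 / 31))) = 6200 / 17051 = 0.36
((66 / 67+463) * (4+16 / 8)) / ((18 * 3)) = 31087 / 603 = 51.55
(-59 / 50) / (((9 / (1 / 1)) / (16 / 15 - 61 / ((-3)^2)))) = 15163 / 20250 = 0.75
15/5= 3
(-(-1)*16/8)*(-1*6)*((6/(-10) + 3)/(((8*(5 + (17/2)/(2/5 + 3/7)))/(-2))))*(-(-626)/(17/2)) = 871392/25075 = 34.75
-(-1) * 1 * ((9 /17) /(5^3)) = 9 /2125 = 0.00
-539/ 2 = -269.50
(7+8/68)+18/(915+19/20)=2222719/311423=7.14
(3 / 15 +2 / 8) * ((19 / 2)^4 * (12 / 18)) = 390963 / 160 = 2443.52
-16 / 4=-4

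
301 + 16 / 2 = 309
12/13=0.92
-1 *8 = -8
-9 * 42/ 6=-63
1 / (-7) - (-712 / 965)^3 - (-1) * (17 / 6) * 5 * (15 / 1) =2676686525417 / 12580849750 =212.76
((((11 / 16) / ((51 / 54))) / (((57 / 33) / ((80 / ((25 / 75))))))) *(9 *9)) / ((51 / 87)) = 76741830 / 5491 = 13975.93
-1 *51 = -51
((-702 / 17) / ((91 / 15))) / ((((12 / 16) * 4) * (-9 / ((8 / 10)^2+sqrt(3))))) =96 / 595+30 * sqrt(3) / 119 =0.60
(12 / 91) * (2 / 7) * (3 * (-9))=-648 / 637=-1.02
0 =0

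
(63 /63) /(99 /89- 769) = -89 /68342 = -0.00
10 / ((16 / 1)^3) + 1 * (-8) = -16379 / 2048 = -8.00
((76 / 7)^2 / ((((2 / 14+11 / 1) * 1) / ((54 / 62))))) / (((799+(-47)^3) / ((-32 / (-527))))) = -51984 / 9572648813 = -0.00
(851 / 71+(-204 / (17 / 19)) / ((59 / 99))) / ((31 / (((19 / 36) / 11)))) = -29495657 / 51424164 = -0.57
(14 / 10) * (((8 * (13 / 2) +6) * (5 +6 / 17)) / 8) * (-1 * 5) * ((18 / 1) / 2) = -166257 / 68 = -2444.96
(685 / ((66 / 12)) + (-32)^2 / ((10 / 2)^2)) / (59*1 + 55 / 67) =1524719 / 551100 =2.77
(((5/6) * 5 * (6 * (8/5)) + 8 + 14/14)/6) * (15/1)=245/2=122.50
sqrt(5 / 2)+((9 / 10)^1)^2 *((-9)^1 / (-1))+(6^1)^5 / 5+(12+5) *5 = 1649.07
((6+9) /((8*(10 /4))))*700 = 525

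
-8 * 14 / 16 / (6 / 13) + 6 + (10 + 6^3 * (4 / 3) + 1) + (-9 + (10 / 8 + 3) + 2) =3445 / 12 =287.08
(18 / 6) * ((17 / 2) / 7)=51 / 14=3.64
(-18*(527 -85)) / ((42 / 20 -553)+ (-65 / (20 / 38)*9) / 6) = 10.81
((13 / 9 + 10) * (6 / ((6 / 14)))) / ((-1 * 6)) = -721 / 27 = -26.70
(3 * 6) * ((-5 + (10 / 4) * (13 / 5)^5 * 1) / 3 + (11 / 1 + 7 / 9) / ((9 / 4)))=10386161 / 5625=1846.43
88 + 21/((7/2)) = 94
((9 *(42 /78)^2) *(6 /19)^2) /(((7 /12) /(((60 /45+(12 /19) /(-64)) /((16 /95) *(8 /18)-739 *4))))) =-433755 /2171676364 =-0.00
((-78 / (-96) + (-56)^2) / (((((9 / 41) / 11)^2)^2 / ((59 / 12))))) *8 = 122508640864747951 / 157464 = 778010471375.98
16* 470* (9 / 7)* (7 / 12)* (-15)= -84600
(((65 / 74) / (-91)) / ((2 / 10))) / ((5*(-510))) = 1 / 52836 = 0.00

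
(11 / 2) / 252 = 11 / 504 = 0.02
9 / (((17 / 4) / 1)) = 36 / 17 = 2.12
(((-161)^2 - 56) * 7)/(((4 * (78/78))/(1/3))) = 181055/12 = 15087.92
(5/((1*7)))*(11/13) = 55/91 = 0.60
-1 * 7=-7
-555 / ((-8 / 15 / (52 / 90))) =2405 / 4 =601.25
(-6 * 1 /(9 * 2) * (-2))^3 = 8 /27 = 0.30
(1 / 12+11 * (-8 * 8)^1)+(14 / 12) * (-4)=-8503 / 12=-708.58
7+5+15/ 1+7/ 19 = 520/ 19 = 27.37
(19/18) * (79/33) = 1501/594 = 2.53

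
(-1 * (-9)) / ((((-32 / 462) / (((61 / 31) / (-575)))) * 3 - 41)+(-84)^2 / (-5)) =-0.01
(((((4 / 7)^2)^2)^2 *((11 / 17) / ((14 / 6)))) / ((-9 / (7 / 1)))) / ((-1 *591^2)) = 720896 / 102690308362131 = 0.00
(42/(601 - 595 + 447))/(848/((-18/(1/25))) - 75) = -3150/2612149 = -0.00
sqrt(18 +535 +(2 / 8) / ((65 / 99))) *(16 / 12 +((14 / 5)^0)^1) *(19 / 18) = 133 *sqrt(9352135) / 7020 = 57.94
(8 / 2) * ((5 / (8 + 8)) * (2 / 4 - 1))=-5 / 8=-0.62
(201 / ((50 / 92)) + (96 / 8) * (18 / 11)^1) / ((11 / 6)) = 642636 / 3025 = 212.44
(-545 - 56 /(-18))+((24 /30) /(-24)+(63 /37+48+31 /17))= -27761317 /56610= -490.40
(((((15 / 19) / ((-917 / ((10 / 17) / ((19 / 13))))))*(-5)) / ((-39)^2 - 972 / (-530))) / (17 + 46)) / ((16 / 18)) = 430625 / 21196329565404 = 0.00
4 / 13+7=95 / 13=7.31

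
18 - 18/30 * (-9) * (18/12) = 261/10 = 26.10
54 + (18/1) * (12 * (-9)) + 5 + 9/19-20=-1904.53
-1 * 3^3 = -27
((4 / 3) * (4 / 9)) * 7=112 / 27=4.15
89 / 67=1.33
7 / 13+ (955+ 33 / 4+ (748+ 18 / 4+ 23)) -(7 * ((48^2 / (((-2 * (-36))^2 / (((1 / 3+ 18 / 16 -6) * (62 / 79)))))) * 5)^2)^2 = -205730182409259555097 / 1076382839829492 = -191131.05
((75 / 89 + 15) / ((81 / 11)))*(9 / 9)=5170 / 2403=2.15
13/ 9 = 1.44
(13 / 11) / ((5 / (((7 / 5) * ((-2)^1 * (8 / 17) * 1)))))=-1456 / 4675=-0.31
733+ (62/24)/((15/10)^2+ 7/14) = 24220/33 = 733.94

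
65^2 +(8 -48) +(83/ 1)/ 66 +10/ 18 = 828989/ 198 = 4186.81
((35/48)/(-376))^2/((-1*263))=-1225/85667069952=-0.00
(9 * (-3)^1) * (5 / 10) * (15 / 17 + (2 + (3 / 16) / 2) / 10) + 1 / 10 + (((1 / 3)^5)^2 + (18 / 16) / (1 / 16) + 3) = 817417483 / 128490624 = 6.36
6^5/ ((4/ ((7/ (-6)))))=-2268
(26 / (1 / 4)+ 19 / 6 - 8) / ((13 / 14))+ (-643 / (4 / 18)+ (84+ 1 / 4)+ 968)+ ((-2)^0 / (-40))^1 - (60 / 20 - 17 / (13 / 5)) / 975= -175875917 / 101400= -1734.48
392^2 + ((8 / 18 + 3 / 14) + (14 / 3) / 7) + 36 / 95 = 1839378481 / 11970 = 153665.70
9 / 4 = 2.25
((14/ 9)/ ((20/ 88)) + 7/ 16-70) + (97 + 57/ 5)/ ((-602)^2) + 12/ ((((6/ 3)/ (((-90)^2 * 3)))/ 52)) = 98912859740431/ 13046544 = 7581537.28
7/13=0.54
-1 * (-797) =797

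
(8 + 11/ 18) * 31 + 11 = 5003/ 18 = 277.94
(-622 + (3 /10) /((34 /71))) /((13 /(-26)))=211267 /170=1242.75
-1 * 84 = -84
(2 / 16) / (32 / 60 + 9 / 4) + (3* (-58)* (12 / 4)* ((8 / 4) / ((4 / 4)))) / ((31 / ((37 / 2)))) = -6450411 / 10354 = -622.99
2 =2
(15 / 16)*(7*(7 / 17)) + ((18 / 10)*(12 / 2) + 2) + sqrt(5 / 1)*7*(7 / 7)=21083 / 1360 + 7*sqrt(5)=31.15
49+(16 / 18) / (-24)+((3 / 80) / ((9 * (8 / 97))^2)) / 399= 2700696769 / 55157760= 48.96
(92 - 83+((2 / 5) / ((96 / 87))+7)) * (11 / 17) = 847 / 80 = 10.59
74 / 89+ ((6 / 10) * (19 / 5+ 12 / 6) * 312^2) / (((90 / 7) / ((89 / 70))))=1863445658 / 55625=33500.15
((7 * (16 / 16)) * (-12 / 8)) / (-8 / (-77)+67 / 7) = -1617 / 1490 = -1.09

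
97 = 97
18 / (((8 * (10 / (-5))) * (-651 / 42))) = 0.07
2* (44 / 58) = 44 / 29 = 1.52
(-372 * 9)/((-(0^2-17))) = -3348/17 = -196.94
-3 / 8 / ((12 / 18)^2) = -27 / 32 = -0.84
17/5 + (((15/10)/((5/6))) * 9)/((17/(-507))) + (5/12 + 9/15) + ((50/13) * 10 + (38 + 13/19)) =-101173753/251940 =-401.58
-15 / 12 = -5 / 4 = -1.25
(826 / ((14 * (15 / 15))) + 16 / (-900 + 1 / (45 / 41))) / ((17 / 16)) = 38181776 / 687803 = 55.51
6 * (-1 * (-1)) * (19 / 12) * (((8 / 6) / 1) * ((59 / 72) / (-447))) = -1121 / 48276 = -0.02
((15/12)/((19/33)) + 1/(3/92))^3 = 419685050303/11852352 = 35409.43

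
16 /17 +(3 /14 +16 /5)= 4.36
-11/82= -0.13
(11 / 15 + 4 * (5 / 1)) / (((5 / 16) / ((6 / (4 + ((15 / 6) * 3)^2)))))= 39808 / 6025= 6.61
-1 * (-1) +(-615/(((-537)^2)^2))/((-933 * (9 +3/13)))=620681460722237/620681460721704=1.00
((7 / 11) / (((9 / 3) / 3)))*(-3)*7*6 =-882 / 11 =-80.18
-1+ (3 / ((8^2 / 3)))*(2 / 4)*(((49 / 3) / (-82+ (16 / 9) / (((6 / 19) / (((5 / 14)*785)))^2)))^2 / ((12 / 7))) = -1.00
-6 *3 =-18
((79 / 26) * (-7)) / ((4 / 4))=-553 / 26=-21.27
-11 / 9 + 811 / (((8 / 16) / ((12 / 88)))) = 219.96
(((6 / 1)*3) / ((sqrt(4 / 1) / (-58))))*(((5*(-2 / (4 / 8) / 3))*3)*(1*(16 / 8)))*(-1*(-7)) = 146160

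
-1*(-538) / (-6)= -269 / 3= -89.67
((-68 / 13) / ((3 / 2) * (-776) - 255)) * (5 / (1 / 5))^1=1700 / 18447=0.09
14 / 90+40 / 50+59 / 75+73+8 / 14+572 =647.31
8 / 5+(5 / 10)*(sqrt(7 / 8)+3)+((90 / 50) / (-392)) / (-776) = 3.57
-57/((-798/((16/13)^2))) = 128/1183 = 0.11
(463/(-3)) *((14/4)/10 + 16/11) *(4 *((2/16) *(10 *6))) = -183811/22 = -8355.05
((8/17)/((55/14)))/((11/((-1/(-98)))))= 8/71995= 0.00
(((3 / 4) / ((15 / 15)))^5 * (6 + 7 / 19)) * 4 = 29403 / 4864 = 6.05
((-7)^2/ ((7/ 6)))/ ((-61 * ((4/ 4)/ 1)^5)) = -42/ 61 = -0.69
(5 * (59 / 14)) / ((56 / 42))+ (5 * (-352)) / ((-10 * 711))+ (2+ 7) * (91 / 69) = 25568861 / 915768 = 27.92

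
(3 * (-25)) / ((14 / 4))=-150 / 7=-21.43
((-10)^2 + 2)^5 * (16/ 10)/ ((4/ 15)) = 66244848192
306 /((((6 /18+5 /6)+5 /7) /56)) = 719712 /79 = 9110.28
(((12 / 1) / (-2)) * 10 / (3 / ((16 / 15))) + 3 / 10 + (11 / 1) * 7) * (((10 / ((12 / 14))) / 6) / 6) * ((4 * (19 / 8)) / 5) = 223307 / 6480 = 34.46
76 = 76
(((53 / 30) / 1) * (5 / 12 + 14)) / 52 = 9169 / 18720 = 0.49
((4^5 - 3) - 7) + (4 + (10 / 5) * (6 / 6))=1020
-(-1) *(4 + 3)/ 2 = 7/ 2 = 3.50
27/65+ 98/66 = 4076/2145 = 1.90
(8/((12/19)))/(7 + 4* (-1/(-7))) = 266/159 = 1.67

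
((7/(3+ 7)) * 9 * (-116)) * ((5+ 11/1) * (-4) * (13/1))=3040128/5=608025.60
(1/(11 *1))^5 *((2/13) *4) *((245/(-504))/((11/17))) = -595/207272637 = -0.00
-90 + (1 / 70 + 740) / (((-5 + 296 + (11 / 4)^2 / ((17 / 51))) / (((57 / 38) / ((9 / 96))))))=-3059774 / 58555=-52.25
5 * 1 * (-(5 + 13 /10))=-63 /2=-31.50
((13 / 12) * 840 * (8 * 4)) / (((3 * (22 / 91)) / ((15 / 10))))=662480 / 11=60225.45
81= 81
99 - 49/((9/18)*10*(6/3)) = 941/10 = 94.10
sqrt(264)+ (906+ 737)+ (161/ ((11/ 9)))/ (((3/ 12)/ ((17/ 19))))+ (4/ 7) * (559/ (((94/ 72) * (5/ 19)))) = 3060.43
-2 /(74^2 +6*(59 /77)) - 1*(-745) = 157197158 /211003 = 745.00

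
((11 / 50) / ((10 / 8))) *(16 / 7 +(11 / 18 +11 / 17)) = 83501 / 133875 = 0.62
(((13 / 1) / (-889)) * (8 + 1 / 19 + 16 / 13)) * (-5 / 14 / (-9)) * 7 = -11465 / 304038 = -0.04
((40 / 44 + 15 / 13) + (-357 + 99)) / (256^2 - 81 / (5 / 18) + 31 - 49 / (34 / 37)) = -6221830 / 1585548679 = -0.00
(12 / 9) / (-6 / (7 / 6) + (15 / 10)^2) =-112 / 243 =-0.46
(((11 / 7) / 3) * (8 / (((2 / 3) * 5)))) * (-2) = -88 / 35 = -2.51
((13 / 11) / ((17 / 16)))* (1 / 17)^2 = 208 / 54043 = 0.00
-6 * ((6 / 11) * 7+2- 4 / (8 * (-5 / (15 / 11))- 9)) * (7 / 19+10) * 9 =-79699896 / 24035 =-3315.99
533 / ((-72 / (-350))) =93275 / 36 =2590.97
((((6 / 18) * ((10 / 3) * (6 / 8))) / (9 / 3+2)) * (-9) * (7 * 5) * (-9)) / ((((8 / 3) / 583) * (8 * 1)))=1652805 / 128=12912.54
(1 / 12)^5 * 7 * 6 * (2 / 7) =1 / 20736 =0.00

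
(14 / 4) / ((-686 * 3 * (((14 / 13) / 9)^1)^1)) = -39 / 2744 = -0.01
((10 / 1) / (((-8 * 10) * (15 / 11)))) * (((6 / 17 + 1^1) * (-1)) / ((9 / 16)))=506 / 2295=0.22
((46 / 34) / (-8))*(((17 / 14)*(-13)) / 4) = 299 / 448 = 0.67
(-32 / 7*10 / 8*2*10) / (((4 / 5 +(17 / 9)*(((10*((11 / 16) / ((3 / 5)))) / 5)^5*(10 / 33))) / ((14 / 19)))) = -859963392000 / 377626136599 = -2.28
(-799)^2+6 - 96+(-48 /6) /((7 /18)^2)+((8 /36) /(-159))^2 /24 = 384258014492251 /602041734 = 638258.10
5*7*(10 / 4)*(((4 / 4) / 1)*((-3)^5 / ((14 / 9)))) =-54675 / 4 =-13668.75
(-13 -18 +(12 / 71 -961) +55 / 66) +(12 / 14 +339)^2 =114511.88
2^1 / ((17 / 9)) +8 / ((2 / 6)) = 426 / 17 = 25.06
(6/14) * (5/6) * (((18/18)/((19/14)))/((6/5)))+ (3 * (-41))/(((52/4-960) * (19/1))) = 24413/107958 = 0.23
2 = 2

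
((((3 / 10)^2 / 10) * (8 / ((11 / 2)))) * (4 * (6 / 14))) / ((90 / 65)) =156 / 9625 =0.02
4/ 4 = 1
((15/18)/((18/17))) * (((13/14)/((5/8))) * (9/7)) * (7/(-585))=-17/945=-0.02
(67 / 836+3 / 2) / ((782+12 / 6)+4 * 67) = 1321 / 879472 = 0.00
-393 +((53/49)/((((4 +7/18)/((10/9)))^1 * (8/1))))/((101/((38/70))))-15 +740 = 1817234215/5473594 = 332.00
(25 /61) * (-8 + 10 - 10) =-200 /61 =-3.28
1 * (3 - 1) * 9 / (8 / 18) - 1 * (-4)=89 / 2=44.50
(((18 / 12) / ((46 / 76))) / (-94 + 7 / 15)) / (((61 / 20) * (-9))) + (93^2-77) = 16873203848 / 1968409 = 8572.00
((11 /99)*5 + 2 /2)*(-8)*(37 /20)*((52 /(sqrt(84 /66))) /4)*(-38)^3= 52786864*sqrt(154) /45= 14557061.22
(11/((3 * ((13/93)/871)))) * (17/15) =25893.27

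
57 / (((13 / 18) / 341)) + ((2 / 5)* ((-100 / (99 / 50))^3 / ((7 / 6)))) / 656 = 32395156263686 / 1206728523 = 26845.44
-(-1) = 1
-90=-90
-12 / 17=-0.71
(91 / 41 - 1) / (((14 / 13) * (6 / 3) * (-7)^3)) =-325 / 196882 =-0.00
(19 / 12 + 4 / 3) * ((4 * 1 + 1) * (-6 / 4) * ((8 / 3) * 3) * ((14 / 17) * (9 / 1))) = -22050 / 17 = -1297.06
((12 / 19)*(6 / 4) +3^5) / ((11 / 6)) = 27810 / 209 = 133.06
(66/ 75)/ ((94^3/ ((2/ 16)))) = 11/ 83058400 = 0.00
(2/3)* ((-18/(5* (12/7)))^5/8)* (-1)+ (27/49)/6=68506983/19600000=3.50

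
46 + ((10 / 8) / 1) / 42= 7733 / 168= 46.03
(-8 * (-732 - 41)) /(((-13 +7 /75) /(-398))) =190694.63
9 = 9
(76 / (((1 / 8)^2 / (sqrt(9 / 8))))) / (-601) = -3648*sqrt(2) / 601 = -8.58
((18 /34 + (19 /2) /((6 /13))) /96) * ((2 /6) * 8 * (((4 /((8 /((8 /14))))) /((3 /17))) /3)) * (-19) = -81833 /13608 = -6.01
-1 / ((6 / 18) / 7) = -21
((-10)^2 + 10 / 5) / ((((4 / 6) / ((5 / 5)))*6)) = 51 / 2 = 25.50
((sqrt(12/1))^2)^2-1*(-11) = 155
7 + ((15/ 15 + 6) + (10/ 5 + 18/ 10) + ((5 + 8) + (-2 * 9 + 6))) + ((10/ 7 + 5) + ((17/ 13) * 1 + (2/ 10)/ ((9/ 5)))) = 109121/ 4095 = 26.65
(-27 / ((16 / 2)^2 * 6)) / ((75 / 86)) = -129 / 1600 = -0.08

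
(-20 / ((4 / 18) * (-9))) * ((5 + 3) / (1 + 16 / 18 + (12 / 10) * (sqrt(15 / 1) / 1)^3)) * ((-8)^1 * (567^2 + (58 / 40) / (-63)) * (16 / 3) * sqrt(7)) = -1018140392448 * sqrt(105) / 250327 + 320525679104 * sqrt(7) / 750981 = -40547593.33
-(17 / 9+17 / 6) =-85 / 18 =-4.72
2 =2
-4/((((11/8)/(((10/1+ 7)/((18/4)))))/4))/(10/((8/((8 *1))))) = -2176/495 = -4.40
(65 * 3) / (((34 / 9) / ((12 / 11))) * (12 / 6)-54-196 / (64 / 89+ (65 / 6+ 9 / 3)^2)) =-3240212625 / 799160743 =-4.05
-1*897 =-897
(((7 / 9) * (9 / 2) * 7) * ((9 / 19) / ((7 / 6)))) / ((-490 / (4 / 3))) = -18 / 665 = -0.03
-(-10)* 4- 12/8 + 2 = 81/2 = 40.50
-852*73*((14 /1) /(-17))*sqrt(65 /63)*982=51090418.55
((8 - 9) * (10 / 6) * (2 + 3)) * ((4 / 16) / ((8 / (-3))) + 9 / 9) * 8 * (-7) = 422.92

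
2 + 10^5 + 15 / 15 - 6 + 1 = 99998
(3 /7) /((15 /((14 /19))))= 2 /95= 0.02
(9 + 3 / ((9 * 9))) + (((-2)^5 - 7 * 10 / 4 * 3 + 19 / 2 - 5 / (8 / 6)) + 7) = -6773 / 108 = -62.71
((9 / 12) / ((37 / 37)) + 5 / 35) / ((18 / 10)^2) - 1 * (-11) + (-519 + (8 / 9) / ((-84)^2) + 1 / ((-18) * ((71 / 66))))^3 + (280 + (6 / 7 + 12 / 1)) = -25034491813314278329751611 / 179022793593003192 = -139839689.19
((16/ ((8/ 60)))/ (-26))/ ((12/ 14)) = -70/ 13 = -5.38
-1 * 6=-6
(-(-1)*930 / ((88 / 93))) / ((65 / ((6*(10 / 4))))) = 226.81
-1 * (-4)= 4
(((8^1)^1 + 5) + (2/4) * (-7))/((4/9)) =171/8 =21.38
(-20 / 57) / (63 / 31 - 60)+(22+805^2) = 648047.01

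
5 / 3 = 1.67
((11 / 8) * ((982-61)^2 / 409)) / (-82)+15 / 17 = -154596507 / 4561168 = -33.89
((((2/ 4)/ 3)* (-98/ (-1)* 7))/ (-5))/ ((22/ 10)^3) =-8575/ 3993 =-2.15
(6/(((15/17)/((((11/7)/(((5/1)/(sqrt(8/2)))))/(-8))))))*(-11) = 2057/350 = 5.88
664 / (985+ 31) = 83 / 127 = 0.65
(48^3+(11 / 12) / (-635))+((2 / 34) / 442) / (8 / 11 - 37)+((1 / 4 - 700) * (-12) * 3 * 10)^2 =241623616335061149779 / 3807569220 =63458758692.00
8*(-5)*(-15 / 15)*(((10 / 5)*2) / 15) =32 / 3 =10.67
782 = 782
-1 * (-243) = 243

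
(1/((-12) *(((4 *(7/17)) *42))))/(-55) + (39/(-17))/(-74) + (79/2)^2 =761736435373/488204640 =1560.28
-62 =-62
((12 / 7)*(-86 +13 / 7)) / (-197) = 7068 / 9653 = 0.73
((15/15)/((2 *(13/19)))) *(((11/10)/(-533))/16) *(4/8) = -0.00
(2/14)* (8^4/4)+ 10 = 1094/7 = 156.29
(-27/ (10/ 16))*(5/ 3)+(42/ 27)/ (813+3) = -264377/ 3672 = -72.00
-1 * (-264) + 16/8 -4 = 262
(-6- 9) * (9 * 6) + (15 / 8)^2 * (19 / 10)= -102825 / 128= -803.32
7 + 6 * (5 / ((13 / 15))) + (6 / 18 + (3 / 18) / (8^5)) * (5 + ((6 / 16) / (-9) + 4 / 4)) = 2674591555 / 61341696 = 43.60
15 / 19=0.79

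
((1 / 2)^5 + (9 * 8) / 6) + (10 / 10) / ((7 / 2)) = 2759 / 224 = 12.32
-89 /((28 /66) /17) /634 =-49929 /8876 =-5.63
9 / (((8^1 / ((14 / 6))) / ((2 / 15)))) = 7 / 20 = 0.35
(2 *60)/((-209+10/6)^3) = -405/30080231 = -0.00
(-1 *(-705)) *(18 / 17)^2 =228420 / 289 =790.38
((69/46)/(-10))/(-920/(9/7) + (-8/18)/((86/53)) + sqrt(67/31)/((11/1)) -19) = 549153 * sqrt(2077)/674108155633040 + 137605026141/674108155633040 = 0.00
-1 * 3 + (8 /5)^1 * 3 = 9 /5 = 1.80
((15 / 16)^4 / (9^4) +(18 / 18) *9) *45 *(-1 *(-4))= 238881845 / 147456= 1620.02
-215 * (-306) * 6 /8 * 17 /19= 1677645 /38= 44148.55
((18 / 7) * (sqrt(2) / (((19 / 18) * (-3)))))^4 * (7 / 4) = 136048896 / 44700103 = 3.04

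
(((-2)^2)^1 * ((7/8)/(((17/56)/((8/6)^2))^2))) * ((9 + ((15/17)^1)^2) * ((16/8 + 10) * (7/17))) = 24704253952/4259571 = 5799.70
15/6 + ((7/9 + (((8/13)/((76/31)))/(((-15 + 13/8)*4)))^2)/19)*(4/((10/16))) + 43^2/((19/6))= 700715350023079/1194421390110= 586.66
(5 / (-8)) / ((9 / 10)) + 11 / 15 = 7 / 180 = 0.04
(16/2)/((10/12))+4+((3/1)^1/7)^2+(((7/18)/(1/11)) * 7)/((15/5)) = 23.77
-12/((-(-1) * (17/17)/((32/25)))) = -384/25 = -15.36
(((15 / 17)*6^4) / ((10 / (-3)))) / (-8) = 729 / 17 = 42.88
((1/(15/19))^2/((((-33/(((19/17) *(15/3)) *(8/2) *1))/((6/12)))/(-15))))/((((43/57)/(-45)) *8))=-1954815/32164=-60.78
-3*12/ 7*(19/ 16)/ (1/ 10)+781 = 10079/ 14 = 719.93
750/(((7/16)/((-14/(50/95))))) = -45600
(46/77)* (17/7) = 782/539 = 1.45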